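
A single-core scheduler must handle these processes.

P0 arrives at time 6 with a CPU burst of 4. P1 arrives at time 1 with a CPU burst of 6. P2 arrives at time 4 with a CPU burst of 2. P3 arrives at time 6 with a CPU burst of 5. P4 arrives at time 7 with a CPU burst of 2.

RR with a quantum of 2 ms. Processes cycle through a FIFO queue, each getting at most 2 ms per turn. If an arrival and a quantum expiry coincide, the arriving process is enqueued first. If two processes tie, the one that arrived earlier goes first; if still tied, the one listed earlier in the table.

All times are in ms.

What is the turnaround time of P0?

Timeline: | idle 0-1 | P1 1-5 | P2 5-7 | P1 7-9 | P0 9-11 | P3 11-13 | P4 13-15 | P0 15-17 | P3 17-20 |
Completion: P0=17  P1=9  P2=7  P3=20  P4=15
Turnaround (C−A): P0=11  P1=8  P2=3  P3=14  P4=8
Turnaround(P0) = completion − arrival = 17 − 6 = 11

11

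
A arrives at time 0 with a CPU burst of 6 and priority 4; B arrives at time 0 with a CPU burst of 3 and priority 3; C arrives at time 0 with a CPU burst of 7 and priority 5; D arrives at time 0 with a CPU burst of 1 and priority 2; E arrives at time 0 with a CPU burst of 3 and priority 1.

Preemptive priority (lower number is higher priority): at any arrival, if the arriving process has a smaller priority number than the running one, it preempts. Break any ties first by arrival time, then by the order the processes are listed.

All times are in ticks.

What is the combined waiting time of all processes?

27

Timeline: | E 0-3 | D 3-4 | B 4-7 | A 7-13 | C 13-20 |
Completion: A=13  B=7  C=20  D=4  E=3
Turnaround (C−A): A=13  B=7  C=20  D=4  E=3
Waiting = turnaround − burst: A=7, B=4, C=13, D=3, E=0
Total waiting = 7 + 4 + 13 + 3 + 0 = 27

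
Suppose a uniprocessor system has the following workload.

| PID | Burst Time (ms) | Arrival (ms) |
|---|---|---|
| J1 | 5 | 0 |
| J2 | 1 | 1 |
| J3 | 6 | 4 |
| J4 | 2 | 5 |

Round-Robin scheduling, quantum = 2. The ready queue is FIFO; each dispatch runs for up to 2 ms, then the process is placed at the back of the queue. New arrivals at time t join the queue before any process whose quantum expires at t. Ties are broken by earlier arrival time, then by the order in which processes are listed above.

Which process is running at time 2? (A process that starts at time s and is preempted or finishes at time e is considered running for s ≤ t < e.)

Timeline: | J1 0-2 | J2 2-3 | J1 3-5 | J3 5-7 | J4 7-9 | J1 9-10 | J3 10-14 |
Completion: J1=10  J2=3  J3=14  J4=9
Turnaround (C−A): J1=10  J2=2  J3=10  J4=4

J2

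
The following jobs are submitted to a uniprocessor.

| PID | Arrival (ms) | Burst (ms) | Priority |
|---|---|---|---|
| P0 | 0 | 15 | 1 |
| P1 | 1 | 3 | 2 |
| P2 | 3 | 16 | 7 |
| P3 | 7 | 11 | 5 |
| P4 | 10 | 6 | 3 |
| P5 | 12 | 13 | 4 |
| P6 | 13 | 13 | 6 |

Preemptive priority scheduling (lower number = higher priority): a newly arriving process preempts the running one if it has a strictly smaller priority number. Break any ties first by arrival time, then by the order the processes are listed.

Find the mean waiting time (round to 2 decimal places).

Schedule: | P0 0-15 | P1 15-18 | P4 18-24 | P5 24-37 | P3 37-48 | P6 48-61 | P2 61-77 |
Completion: P0=15  P1=18  P2=77  P3=48  P4=24  P5=37  P6=61
Waiting times: P0=0, P1=14, P2=58, P3=30, P4=8, P5=12, P6=35
Average waiting = (0+14+58+30+8+12+35) / 7 = 157/7 = 22.43

22.43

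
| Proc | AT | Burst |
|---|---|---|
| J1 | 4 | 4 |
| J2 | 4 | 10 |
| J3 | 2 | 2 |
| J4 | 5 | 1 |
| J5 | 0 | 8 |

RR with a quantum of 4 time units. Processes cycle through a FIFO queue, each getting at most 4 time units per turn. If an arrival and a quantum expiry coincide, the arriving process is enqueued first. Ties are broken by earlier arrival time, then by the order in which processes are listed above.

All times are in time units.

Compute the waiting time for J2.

Timeline: | J5 0-4 | J3 4-6 | J1 6-10 | J2 10-14 | J5 14-18 | J4 18-19 | J2 19-25 |
Completion: J1=10  J2=25  J3=6  J4=19  J5=18
Turnaround (C−A): J1=6  J2=21  J3=4  J4=14  J5=18
Waiting(J2) = turnaround − burst = 21 − 10 = 11

11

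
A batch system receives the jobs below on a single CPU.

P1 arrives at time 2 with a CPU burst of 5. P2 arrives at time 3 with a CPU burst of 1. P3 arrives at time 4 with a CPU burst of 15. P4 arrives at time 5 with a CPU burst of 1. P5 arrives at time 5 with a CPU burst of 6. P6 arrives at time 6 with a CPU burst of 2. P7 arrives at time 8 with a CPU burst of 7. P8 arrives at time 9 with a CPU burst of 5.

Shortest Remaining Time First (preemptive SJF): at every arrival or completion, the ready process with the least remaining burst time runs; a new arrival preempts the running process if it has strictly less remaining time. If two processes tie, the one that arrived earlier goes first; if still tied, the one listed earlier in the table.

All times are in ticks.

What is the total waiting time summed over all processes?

Gantt: | idle 0-2 | P1 2-3 | P2 3-4 | P1 4-5 | P4 5-6 | P6 6-8 | P1 8-11 | P8 11-16 | P5 16-22 | P7 22-29 | P3 29-44 |
Completion: P1=11  P2=4  P3=44  P4=6  P5=22  P6=8  P7=29  P8=16
Turnaround (C−A): P1=9  P2=1  P3=40  P4=1  P5=17  P6=2  P7=21  P8=7
Waiting = turnaround − burst: P1=4, P2=0, P3=25, P4=0, P5=11, P6=0, P7=14, P8=2
Total waiting = 4 + 0 + 25 + 0 + 11 + 0 + 14 + 2 = 56

56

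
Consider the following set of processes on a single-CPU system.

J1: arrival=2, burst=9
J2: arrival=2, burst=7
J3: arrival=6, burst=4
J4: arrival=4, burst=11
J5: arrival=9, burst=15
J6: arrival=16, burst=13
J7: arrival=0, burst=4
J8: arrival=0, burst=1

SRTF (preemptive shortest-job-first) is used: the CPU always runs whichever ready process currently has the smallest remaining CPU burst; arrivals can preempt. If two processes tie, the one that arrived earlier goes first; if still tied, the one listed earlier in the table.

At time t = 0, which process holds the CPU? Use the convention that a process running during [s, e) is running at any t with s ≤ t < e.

Timeline: | J8 0-1 | J7 1-5 | J2 5-6 | J3 6-10 | J2 10-16 | J1 16-25 | J4 25-36 | J6 36-49 | J5 49-64 |
Completion: J1=25  J2=16  J3=10  J4=36  J5=64  J6=49  J7=5  J8=1
Turnaround (C−A): J1=23  J2=14  J3=4  J4=32  J5=55  J6=33  J7=5  J8=1

J8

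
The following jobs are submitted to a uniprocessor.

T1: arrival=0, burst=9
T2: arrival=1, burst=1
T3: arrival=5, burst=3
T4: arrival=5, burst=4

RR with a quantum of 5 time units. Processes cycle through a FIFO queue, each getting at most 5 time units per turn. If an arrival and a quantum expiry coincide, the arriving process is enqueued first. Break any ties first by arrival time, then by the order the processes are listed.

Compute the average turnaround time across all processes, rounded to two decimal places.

8.50

Schedule: | T1 0-5 | T2 5-6 | T3 6-9 | T4 9-13 | T1 13-17 |
Completion: T1=17  T2=6  T3=9  T4=13
Turnaround (C−A): T1=17  T2=5  T3=4  T4=8
Turnaround times: T1=17, T2=5, T3=4, T4=8
Average turnaround = (17+5+4+8) / 4 = 34/4 = 8.50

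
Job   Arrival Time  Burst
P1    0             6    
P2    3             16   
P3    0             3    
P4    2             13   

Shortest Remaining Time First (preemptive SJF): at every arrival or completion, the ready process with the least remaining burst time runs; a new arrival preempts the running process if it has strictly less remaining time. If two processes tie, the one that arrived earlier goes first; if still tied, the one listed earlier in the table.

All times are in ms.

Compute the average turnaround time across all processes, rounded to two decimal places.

16.75

Timeline: | P3 0-3 | P1 3-9 | P4 9-22 | P2 22-38 |
Completion: P1=9  P2=38  P3=3  P4=22
Turnaround (C−A): P1=9  P2=35  P3=3  P4=20
Turnaround times: P1=9, P2=35, P3=3, P4=20
Average turnaround = (9+35+3+20) / 4 = 67/4 = 16.75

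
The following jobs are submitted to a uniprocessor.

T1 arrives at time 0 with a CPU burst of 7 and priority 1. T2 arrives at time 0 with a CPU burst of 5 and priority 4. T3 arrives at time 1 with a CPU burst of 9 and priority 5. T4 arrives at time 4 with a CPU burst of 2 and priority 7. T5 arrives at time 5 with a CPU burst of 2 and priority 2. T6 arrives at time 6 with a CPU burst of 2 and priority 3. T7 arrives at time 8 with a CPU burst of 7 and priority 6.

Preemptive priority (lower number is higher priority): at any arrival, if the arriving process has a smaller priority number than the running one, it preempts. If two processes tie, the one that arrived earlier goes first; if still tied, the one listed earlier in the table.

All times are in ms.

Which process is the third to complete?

T6

Schedule: | T1 0-7 | T5 7-9 | T6 9-11 | T2 11-16 | T3 16-25 | T7 25-32 | T4 32-34 |
Completion: T1=7  T2=16  T3=25  T4=34  T5=9  T6=11  T7=32
Finish order: T1 → T5 → T6 → T2 → T3 → T7 → T4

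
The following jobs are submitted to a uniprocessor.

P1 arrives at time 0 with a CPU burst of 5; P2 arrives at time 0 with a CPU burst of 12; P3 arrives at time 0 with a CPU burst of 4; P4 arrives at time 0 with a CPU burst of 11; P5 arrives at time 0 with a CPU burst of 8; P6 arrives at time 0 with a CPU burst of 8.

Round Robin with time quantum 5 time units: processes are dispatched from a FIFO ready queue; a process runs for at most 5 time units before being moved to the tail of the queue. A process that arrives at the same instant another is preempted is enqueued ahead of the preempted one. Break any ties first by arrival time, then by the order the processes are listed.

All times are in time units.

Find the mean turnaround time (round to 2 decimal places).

33.50

Schedule: | P1 0-5 | P2 5-10 | P3 10-14 | P4 14-19 | P5 19-24 | P6 24-29 | P2 29-34 | P4 34-39 | P5 39-42 | P6 42-45 | P2 45-47 | P4 47-48 |
Completion: P1=5  P2=47  P3=14  P4=48  P5=42  P6=45
Turnaround (C−A): P1=5  P2=47  P3=14  P4=48  P5=42  P6=45
Turnaround times: P1=5, P2=47, P3=14, P4=48, P5=42, P6=45
Average turnaround = (5+47+14+48+42+45) / 6 = 201/6 = 33.50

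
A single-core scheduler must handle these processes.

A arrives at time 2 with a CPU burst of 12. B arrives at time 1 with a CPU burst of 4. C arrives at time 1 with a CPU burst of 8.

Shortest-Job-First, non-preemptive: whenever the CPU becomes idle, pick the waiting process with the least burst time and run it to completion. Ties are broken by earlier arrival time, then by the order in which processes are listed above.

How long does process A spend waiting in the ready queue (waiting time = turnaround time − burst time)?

11

Timeline: | idle 0-1 | B 1-5 | C 5-13 | A 13-25 |
Completion: A=25  B=5  C=13
Waiting(A) = turnaround − burst = 23 − 12 = 11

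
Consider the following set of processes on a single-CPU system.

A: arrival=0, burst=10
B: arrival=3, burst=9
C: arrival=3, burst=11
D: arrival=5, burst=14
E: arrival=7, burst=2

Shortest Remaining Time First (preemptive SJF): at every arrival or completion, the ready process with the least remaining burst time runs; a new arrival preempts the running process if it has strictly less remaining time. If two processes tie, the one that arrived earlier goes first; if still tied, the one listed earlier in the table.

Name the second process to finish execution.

A

Timeline: | A 0-7 | E 7-9 | A 9-12 | B 12-21 | C 21-32 | D 32-46 |
Completion: A=12  B=21  C=32  D=46  E=9
Finish order: E → A → B → C → D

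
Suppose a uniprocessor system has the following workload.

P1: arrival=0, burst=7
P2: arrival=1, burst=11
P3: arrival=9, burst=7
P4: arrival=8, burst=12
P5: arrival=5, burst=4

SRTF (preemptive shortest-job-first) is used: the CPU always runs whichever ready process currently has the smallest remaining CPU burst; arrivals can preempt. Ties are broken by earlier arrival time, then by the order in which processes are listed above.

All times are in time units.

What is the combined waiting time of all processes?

Gantt: | P1 0-7 | P5 7-11 | P3 11-18 | P2 18-29 | P4 29-41 |
Completion: P1=7  P2=29  P3=18  P4=41  P5=11
Waiting = turnaround − burst: P1=0, P2=17, P3=2, P4=21, P5=2
Total waiting = 0 + 17 + 2 + 21 + 2 = 42

42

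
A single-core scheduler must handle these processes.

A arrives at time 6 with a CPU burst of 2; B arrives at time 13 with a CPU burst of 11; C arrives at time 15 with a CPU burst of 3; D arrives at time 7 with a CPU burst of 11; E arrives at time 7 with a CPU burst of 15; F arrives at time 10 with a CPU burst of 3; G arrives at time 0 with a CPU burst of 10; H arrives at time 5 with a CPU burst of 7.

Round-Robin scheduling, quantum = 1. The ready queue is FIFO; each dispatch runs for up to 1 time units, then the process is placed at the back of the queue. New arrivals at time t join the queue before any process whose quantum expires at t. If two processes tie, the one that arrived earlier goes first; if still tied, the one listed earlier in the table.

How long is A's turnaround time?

7

Schedule: | G 0-5 | H 5-6 | G 6-7 | A 7-8 | H 8-9 | D 9-10 | E 10-11 | G 11-12 | A 12-13 | H 13-14 | F 14-15 | D 15-16 | E 16-17 | G 17-18 | B 18-19 | H 19-20 | C 20-21 | F 21-22 | D 22-23 | E 23-24 | G 24-25 | B 25-26 | H 26-27 | C 27-28 | F 28-29 | D 29-30 | E 30-31 | G 31-32 | B 32-33 | H 33-34 | C 34-35 | D 35-36 | E 36-37 | B 37-38 | H 38-39 | D 39-40 | E 40-41 | B 41-42 | D 42-43 | E 43-44 | B 44-45 | D 45-46 | E 46-47 | B 47-48 | D 48-49 | E 49-50 | B 50-51 | D 51-52 | E 52-53 | B 53-54 | D 54-55 | E 55-56 | B 56-57 | E 57-58 | B 58-59 | E 59-62 |
Completion: A=13  B=59  C=35  D=55  E=62  F=29  G=32  H=39
Turnaround (C−A): A=7  B=46  C=20  D=48  E=55  F=19  G=32  H=34
Turnaround(A) = completion − arrival = 13 − 6 = 7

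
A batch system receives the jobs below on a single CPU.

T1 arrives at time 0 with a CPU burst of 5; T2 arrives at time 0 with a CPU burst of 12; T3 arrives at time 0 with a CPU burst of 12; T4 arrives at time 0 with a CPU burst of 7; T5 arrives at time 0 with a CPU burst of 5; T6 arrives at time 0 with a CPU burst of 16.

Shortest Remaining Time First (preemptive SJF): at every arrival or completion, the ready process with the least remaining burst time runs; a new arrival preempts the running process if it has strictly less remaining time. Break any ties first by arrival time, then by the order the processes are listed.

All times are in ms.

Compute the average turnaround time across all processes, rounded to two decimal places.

26.50

Gantt: | T1 0-5 | T5 5-10 | T4 10-17 | T2 17-29 | T3 29-41 | T6 41-57 |
Completion: T1=5  T2=29  T3=41  T4=17  T5=10  T6=57
Turnaround times: T1=5, T2=29, T3=41, T4=17, T5=10, T6=57
Average turnaround = (5+29+41+17+10+57) / 6 = 159/6 = 26.50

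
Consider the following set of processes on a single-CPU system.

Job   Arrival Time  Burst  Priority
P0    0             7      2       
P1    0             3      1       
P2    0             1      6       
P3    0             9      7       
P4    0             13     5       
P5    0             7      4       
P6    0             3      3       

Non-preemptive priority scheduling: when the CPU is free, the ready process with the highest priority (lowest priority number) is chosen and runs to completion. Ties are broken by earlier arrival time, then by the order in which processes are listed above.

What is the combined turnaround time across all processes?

156

Schedule: | P1 0-3 | P0 3-10 | P6 10-13 | P5 13-20 | P4 20-33 | P2 33-34 | P3 34-43 |
Completion: P0=10  P1=3  P2=34  P3=43  P4=33  P5=20  P6=13
Turnaround (C−A): P0=10  P1=3  P2=34  P3=43  P4=33  P5=20  P6=13
Turnaround = completion − arrival: P0=10, P1=3, P2=34, P3=43, P4=33, P5=20, P6=13
Total turnaround = 10 + 3 + 34 + 43 + 33 + 20 + 13 = 156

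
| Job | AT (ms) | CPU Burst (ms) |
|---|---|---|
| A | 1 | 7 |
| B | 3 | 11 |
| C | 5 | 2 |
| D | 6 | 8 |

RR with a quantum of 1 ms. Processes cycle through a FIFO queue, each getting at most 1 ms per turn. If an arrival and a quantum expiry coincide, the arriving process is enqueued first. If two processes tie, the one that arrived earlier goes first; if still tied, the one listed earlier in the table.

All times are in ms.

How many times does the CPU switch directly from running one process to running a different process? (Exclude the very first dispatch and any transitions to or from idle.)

25

Schedule: | idle 0-1 | A 1-3 | B 3-4 | A 4-5 | B 5-6 | C 6-7 | A 7-8 | D 8-9 | B 9-10 | C 10-11 | A 11-12 | D 12-13 | B 13-14 | A 14-15 | D 15-16 | B 16-17 | A 17-18 | D 18-19 | B 19-20 | D 20-21 | B 21-22 | D 22-23 | B 23-24 | D 24-25 | B 25-26 | D 26-27 | B 27-29 |
Completion: A=18  B=29  C=11  D=27
Turnaround (C−A): A=17  B=26  C=6  D=21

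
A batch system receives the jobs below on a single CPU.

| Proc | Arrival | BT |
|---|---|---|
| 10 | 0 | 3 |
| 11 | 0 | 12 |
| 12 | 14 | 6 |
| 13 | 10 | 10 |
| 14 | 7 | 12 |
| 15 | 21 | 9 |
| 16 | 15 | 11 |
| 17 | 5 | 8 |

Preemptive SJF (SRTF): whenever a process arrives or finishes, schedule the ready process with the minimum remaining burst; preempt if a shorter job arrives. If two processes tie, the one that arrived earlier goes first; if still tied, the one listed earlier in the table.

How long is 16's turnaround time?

44

Timeline: | 10 0-3 | 11 3-5 | 17 5-13 | 11 13-14 | 12 14-20 | 11 20-29 | 15 29-38 | 13 38-48 | 16 48-59 | 14 59-71 |
Completion: 10=3  11=29  12=20  13=48  14=71  15=38  16=59  17=13
Turnaround(16) = completion − arrival = 59 − 15 = 44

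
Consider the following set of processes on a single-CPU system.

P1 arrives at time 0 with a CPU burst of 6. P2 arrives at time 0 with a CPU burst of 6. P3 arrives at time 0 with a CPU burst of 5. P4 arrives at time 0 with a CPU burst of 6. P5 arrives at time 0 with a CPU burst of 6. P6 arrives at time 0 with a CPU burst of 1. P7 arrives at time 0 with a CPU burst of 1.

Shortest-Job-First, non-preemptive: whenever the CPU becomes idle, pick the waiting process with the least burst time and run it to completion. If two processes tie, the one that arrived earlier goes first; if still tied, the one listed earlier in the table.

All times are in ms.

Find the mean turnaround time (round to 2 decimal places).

14.00

Schedule: | P6 0-1 | P7 1-2 | P3 2-7 | P1 7-13 | P2 13-19 | P4 19-25 | P5 25-31 |
Completion: P1=13  P2=19  P3=7  P4=25  P5=31  P6=1  P7=2
Turnaround (C−A): P1=13  P2=19  P3=7  P4=25  P5=31  P6=1  P7=2
Turnaround times: P1=13, P2=19, P3=7, P4=25, P5=31, P6=1, P7=2
Average turnaround = (13+19+7+25+31+1+2) / 7 = 98/7 = 14.00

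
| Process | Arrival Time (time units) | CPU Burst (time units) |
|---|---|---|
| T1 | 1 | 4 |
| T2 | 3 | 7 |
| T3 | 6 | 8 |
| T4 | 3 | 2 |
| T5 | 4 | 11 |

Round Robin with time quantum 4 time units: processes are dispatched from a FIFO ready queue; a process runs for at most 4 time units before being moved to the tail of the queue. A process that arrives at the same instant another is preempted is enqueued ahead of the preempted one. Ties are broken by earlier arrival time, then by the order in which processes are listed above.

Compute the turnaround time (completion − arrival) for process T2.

19

Gantt: | idle 0-1 | T1 1-5 | T2 5-9 | T4 9-11 | T5 11-15 | T3 15-19 | T2 19-22 | T5 22-26 | T3 26-30 | T5 30-33 |
Completion: T1=5  T2=22  T3=30  T4=11  T5=33
Turnaround(T2) = completion − arrival = 22 − 3 = 19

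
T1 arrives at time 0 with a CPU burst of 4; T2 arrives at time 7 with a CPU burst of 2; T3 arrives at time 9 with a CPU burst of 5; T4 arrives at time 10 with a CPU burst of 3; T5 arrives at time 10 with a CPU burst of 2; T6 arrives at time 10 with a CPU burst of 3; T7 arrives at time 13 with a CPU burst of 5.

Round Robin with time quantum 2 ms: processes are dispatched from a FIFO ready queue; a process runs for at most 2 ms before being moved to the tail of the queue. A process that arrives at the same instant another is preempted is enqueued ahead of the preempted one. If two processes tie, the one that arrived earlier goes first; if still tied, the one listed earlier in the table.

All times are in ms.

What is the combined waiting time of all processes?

41

Schedule: | T1 0-4 | idle 4-7 | T2 7-9 | T3 9-11 | T4 11-13 | T5 13-15 | T6 15-17 | T3 17-19 | T7 19-21 | T4 21-22 | T6 22-23 | T3 23-24 | T7 24-27 |
Completion: T1=4  T2=9  T3=24  T4=22  T5=15  T6=23  T7=27
Turnaround (C−A): T1=4  T2=2  T3=15  T4=12  T5=5  T6=13  T7=14
Waiting = turnaround − burst: T1=0, T2=0, T3=10, T4=9, T5=3, T6=10, T7=9
Total waiting = 0 + 0 + 10 + 9 + 3 + 10 + 9 = 41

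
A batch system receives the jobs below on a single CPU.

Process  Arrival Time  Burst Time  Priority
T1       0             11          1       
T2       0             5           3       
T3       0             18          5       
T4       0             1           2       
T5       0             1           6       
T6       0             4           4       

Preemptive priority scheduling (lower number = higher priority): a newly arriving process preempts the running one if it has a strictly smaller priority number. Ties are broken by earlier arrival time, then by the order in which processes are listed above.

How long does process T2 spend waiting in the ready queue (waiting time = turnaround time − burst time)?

Schedule: | T1 0-11 | T4 11-12 | T2 12-17 | T6 17-21 | T3 21-39 | T5 39-40 |
Completion: T1=11  T2=17  T3=39  T4=12  T5=40  T6=21
Waiting(T2) = turnaround − burst = 17 − 5 = 12

12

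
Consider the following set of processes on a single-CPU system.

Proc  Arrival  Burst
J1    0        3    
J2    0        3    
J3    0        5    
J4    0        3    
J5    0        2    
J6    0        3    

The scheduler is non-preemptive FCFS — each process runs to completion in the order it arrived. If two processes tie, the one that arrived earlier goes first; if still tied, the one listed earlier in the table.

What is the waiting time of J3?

Timeline: | J1 0-3 | J2 3-6 | J3 6-11 | J4 11-14 | J5 14-16 | J6 16-19 |
Completion: J1=3  J2=6  J3=11  J4=14  J5=16  J6=19
Turnaround (C−A): J1=3  J2=6  J3=11  J4=14  J5=16  J6=19
Waiting(J3) = turnaround − burst = 11 − 5 = 6

6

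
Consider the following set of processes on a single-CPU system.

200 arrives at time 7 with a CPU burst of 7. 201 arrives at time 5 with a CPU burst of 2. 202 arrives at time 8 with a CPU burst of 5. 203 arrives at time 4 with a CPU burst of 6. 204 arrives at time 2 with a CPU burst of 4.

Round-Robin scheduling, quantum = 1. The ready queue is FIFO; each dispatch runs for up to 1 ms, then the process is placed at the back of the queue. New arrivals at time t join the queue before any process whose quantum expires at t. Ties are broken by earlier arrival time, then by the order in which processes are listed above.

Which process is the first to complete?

204

Gantt: | idle 0-2 | 204 2-4 | 203 4-5 | 204 5-6 | 201 6-7 | 203 7-8 | 204 8-9 | 200 9-10 | 201 10-11 | 202 11-12 | 203 12-13 | 200 13-14 | 202 14-15 | 203 15-16 | 200 16-17 | 202 17-18 | 203 18-19 | 200 19-20 | 202 20-21 | 203 21-22 | 200 22-23 | 202 23-24 | 200 24-26 |
Completion: 200=26  201=11  202=24  203=22  204=9
Turnaround (C−A): 200=19  201=6  202=16  203=18  204=7
Finish order: 204 → 201 → 203 → 202 → 200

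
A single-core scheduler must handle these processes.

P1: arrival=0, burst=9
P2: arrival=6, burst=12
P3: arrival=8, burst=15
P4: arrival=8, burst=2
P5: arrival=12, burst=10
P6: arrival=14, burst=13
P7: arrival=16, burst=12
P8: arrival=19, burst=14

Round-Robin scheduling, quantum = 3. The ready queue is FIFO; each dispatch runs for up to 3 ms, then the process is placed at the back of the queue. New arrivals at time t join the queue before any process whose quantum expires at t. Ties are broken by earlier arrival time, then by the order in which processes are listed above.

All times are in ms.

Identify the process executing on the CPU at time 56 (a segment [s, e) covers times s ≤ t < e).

P5

Timeline: | P1 0-6 | P2 6-9 | P1 9-12 | P3 12-15 | P4 15-17 | P2 17-20 | P5 20-23 | P6 23-26 | P3 26-29 | P7 29-32 | P8 32-35 | P2 35-38 | P5 38-41 | P6 41-44 | P3 44-47 | P7 47-50 | P8 50-53 | P2 53-56 | P5 56-59 | P6 59-62 | P3 62-65 | P7 65-68 | P8 68-71 | P5 71-72 | P6 72-75 | P3 75-78 | P7 78-81 | P8 81-84 | P6 84-85 | P8 85-87 |
Completion: P1=12  P2=56  P3=78  P4=17  P5=72  P6=85  P7=81  P8=87
Turnaround (C−A): P1=12  P2=50  P3=70  P4=9  P5=60  P6=71  P7=65  P8=68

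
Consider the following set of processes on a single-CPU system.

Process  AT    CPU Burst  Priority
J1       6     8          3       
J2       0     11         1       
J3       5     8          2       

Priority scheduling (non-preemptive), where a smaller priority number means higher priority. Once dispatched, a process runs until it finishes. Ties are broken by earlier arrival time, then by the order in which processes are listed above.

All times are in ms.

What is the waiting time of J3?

Schedule: | J2 0-11 | J3 11-19 | J1 19-27 |
Completion: J1=27  J2=11  J3=19
Turnaround (C−A): J1=21  J2=11  J3=14
Waiting(J3) = turnaround − burst = 14 − 8 = 6

6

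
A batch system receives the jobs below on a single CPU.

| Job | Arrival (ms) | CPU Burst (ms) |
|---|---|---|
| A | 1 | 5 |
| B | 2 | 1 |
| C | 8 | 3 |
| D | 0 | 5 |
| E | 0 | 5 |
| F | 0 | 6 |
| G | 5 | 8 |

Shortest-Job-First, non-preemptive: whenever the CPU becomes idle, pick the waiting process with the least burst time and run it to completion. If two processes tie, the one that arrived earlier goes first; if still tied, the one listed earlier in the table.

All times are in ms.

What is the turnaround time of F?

Schedule: | D 0-5 | B 5-6 | E 6-11 | C 11-14 | A 14-19 | F 19-25 | G 25-33 |
Completion: A=19  B=6  C=14  D=5  E=11  F=25  G=33
Turnaround (C−A): A=18  B=4  C=6  D=5  E=11  F=25  G=28
Turnaround(F) = completion − arrival = 25 − 0 = 25

25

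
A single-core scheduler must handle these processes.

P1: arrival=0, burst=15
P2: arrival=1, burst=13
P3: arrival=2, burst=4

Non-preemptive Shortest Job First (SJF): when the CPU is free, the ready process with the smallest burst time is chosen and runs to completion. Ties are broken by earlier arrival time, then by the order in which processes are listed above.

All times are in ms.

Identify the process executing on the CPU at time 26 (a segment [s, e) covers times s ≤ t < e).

P2

Timeline: | P1 0-15 | P3 15-19 | P2 19-32 |
Completion: P1=15  P2=32  P3=19
Turnaround (C−A): P1=15  P2=31  P3=17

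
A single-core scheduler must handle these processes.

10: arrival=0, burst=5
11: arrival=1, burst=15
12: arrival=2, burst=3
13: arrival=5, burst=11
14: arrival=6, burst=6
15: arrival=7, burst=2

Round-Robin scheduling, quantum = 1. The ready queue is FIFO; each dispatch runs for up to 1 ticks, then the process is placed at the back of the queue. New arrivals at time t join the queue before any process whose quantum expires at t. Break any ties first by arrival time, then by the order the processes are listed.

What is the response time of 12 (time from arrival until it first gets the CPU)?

Schedule: | 10 0-1 | 11 1-2 | 10 2-3 | 12 3-4 | 11 4-5 | 10 5-6 | 12 6-7 | 13 7-8 | 11 8-9 | 14 9-10 | 10 10-11 | 15 11-12 | 12 12-13 | 13 13-14 | 11 14-15 | 14 15-16 | 10 16-17 | 15 17-18 | 13 18-19 | 11 19-20 | 14 20-21 | 13 21-22 | 11 22-23 | 14 23-24 | 13 24-25 | 11 25-26 | 14 26-27 | 13 27-28 | 11 28-29 | 14 29-30 | 13 30-31 | 11 31-32 | 13 32-33 | 11 33-34 | 13 34-35 | 11 35-36 | 13 36-37 | 11 37-38 | 13 38-39 | 11 39-42 |
Completion: 10=17  11=42  12=13  13=39  14=30  15=18
Turnaround (C−A): 10=17  11=41  12=11  13=34  14=24  15=11
Response(12) = first start − arrival = 3 − 2 = 1

1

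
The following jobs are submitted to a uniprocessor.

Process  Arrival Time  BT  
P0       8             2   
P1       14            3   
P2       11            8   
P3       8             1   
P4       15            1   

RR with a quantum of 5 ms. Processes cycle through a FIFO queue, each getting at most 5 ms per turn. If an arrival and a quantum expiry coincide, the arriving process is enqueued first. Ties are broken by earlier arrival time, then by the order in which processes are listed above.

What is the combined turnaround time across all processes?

27

Gantt: | idle 0-8 | P0 8-10 | P3 10-11 | P2 11-16 | P1 16-19 | P4 19-20 | P2 20-23 |
Completion: P0=10  P1=19  P2=23  P3=11  P4=20
Turnaround = completion − arrival: P0=2, P1=5, P2=12, P3=3, P4=5
Total turnaround = 2 + 5 + 12 + 3 + 5 = 27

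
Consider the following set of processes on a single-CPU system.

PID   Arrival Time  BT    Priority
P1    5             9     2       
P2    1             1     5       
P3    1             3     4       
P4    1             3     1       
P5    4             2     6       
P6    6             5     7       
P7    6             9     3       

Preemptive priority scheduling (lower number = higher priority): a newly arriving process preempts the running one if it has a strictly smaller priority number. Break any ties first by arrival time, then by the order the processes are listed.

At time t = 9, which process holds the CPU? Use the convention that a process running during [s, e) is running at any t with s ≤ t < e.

Timeline: | idle 0-1 | P4 1-4 | P3 4-5 | P1 5-14 | P7 14-23 | P3 23-25 | P2 25-26 | P5 26-28 | P6 28-33 |
Completion: P1=14  P2=26  P3=25  P4=4  P5=28  P6=33  P7=23
Turnaround (C−A): P1=9  P2=25  P3=24  P4=3  P5=24  P6=27  P7=17

P1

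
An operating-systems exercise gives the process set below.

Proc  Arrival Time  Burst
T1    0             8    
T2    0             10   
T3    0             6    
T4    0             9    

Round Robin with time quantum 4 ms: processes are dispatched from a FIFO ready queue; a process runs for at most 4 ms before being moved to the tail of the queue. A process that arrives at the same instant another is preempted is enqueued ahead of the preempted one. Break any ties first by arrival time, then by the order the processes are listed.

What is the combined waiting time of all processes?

Timeline: | T1 0-4 | T2 4-8 | T3 8-12 | T4 12-16 | T1 16-20 | T2 20-24 | T3 24-26 | T4 26-30 | T2 30-32 | T4 32-33 |
Completion: T1=20  T2=32  T3=26  T4=33
Turnaround (C−A): T1=20  T2=32  T3=26  T4=33
Waiting = turnaround − burst: T1=12, T2=22, T3=20, T4=24
Total waiting = 12 + 22 + 20 + 24 = 78

78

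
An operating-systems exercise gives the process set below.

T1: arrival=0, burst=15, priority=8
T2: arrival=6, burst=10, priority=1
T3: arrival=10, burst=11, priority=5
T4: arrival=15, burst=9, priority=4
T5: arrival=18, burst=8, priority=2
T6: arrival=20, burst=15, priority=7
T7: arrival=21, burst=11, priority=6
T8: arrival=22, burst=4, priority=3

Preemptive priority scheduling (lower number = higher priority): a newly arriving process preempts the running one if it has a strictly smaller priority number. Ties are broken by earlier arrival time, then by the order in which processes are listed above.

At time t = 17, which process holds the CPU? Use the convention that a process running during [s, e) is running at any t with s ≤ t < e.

T4

Timeline: | T1 0-6 | T2 6-16 | T4 16-18 | T5 18-26 | T8 26-30 | T4 30-37 | T3 37-48 | T7 48-59 | T6 59-74 | T1 74-83 |
Completion: T1=83  T2=16  T3=48  T4=37  T5=26  T6=74  T7=59  T8=30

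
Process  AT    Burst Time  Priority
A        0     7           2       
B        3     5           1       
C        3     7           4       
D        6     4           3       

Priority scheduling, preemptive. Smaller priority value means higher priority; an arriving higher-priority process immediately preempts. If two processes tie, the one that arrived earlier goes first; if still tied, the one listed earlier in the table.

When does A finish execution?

12

Gantt: | A 0-3 | B 3-8 | A 8-12 | D 12-16 | C 16-23 |
Completion: A=12  B=8  C=23  D=16
Turnaround (C−A): A=12  B=5  C=20  D=10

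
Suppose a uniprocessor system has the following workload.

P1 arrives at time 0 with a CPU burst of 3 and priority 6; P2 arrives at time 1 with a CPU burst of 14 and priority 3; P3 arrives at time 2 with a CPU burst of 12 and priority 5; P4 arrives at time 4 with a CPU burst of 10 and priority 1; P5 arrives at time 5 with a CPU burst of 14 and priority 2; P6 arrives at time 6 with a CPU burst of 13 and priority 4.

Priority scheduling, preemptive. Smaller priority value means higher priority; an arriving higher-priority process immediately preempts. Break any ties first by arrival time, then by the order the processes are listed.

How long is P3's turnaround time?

Timeline: | P1 0-1 | P2 1-4 | P4 4-14 | P5 14-28 | P2 28-39 | P6 39-52 | P3 52-64 | P1 64-66 |
Completion: P1=66  P2=39  P3=64  P4=14  P5=28  P6=52
Turnaround (C−A): P1=66  P2=38  P3=62  P4=10  P5=23  P6=46
Turnaround(P3) = completion − arrival = 64 − 2 = 62

62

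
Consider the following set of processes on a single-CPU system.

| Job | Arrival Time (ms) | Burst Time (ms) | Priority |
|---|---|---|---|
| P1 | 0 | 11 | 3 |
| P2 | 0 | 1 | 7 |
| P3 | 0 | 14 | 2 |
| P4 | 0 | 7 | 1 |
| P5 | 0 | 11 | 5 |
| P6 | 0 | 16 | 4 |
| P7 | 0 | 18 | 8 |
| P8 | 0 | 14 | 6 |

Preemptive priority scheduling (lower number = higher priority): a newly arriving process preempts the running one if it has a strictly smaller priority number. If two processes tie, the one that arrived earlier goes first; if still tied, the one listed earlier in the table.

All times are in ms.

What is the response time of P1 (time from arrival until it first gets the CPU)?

21

Timeline: | P4 0-7 | P3 7-21 | P1 21-32 | P6 32-48 | P5 48-59 | P8 59-73 | P2 73-74 | P7 74-92 |
Completion: P1=32  P2=74  P3=21  P4=7  P5=59  P6=48  P7=92  P8=73
Response(P1) = first start − arrival = 21 − 0 = 21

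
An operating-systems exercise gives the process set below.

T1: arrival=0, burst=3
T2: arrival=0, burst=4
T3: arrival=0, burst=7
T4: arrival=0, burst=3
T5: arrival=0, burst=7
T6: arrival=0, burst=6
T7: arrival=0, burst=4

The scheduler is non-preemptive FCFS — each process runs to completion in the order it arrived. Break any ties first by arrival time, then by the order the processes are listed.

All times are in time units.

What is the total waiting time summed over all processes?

Timeline: | T1 0-3 | T2 3-7 | T3 7-14 | T4 14-17 | T5 17-24 | T6 24-30 | T7 30-34 |
Completion: T1=3  T2=7  T3=14  T4=17  T5=24  T6=30  T7=34
Waiting = turnaround − burst: T1=0, T2=3, T3=7, T4=14, T5=17, T6=24, T7=30
Total waiting = 0 + 3 + 7 + 14 + 17 + 24 + 30 = 95

95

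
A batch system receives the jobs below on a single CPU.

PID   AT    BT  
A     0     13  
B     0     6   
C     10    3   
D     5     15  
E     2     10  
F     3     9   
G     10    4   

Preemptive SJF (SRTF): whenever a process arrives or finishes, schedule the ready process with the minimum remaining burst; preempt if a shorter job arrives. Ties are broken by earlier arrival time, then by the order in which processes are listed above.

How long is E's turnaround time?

Gantt: | B 0-6 | F 6-10 | C 10-13 | G 13-17 | F 17-22 | E 22-32 | A 32-45 | D 45-60 |
Completion: A=45  B=6  C=13  D=60  E=32  F=22  G=17
Turnaround (C−A): A=45  B=6  C=3  D=55  E=30  F=19  G=7
Turnaround(E) = completion − arrival = 32 − 2 = 30

30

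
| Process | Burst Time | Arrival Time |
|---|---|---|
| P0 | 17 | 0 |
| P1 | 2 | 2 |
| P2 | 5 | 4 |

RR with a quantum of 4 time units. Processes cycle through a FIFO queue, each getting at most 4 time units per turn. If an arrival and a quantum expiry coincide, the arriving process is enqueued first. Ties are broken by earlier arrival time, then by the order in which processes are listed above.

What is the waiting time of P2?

Timeline: | P0 0-4 | P1 4-6 | P2 6-10 | P0 10-14 | P2 14-15 | P0 15-24 |
Completion: P0=24  P1=6  P2=15
Turnaround (C−A): P0=24  P1=4  P2=11
Waiting(P2) = turnaround − burst = 11 − 5 = 6

6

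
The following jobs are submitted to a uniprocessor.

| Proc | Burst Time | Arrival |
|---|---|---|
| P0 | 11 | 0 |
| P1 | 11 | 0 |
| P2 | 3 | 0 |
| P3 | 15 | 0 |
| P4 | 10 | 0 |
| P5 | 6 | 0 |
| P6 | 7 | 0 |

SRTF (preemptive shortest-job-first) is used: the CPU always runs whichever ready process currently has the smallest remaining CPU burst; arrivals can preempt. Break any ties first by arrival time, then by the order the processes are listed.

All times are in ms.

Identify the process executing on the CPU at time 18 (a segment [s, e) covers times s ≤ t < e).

Gantt: | P2 0-3 | P5 3-9 | P6 9-16 | P4 16-26 | P0 26-37 | P1 37-48 | P3 48-63 |
Completion: P0=37  P1=48  P2=3  P3=63  P4=26  P5=9  P6=16
Turnaround (C−A): P0=37  P1=48  P2=3  P3=63  P4=26  P5=9  P6=16

P4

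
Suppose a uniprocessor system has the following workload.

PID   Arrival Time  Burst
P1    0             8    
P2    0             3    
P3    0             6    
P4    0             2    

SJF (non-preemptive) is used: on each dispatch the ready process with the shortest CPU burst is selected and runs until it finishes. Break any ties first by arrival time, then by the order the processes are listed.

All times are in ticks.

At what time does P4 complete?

2

Gantt: | P4 0-2 | P2 2-5 | P3 5-11 | P1 11-19 |
Completion: P1=19  P2=5  P3=11  P4=2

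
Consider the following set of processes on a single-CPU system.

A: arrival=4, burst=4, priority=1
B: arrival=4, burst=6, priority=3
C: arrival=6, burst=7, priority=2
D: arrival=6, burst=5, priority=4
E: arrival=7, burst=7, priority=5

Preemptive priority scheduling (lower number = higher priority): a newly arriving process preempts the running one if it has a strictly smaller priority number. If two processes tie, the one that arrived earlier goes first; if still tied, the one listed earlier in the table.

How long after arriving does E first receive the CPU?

Schedule: | idle 0-4 | A 4-8 | C 8-15 | B 15-21 | D 21-26 | E 26-33 |
Completion: A=8  B=21  C=15  D=26  E=33
Turnaround (C−A): A=4  B=17  C=9  D=20  E=26
Response(E) = first start − arrival = 26 − 7 = 19

19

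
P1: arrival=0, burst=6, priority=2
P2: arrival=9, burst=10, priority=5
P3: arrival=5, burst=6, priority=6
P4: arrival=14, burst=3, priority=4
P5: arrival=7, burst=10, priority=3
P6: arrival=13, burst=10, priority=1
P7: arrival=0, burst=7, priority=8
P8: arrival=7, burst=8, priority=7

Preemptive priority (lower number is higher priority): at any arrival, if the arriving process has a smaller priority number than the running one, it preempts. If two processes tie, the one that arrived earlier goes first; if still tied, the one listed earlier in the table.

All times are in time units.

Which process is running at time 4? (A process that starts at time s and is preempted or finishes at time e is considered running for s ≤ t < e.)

P1

Timeline: | P1 0-6 | P3 6-7 | P5 7-13 | P6 13-23 | P5 23-27 | P4 27-30 | P2 30-40 | P3 40-45 | P8 45-53 | P7 53-60 |
Completion: P1=6  P2=40  P3=45  P4=30  P5=27  P6=23  P7=60  P8=53
Turnaround (C−A): P1=6  P2=31  P3=40  P4=16  P5=20  P6=10  P7=60  P8=46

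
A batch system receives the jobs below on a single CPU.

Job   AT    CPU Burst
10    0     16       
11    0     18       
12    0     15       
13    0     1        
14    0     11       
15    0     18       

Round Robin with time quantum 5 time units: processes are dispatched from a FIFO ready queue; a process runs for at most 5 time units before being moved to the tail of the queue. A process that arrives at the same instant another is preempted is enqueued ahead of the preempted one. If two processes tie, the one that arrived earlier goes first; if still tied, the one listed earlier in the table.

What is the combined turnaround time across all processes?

Gantt: | 10 0-5 | 11 5-10 | 12 10-15 | 13 15-16 | 14 16-21 | 15 21-26 | 10 26-31 | 11 31-36 | 12 36-41 | 14 41-46 | 15 46-51 | 10 51-56 | 11 56-61 | 12 61-66 | 14 66-67 | 15 67-72 | 10 72-73 | 11 73-76 | 15 76-79 |
Completion: 10=73  11=76  12=66  13=16  14=67  15=79
Turnaround (C−A): 10=73  11=76  12=66  13=16  14=67  15=79
Turnaround = completion − arrival: 10=73, 11=76, 12=66, 13=16, 14=67, 15=79
Total turnaround = 73 + 76 + 66 + 16 + 67 + 79 = 377

377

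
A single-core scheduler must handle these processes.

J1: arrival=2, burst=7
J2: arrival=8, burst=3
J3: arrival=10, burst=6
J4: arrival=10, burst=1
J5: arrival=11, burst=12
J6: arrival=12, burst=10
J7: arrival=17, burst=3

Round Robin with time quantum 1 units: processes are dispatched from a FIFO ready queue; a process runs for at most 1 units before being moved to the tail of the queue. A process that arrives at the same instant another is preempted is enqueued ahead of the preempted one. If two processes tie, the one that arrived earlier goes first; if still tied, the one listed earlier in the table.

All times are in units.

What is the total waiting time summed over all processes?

72

Timeline: | idle 0-2 | J1 2-8 | J2 8-9 | J1 9-10 | J2 10-11 | J3 11-12 | J4 12-13 | J5 13-14 | J2 14-15 | J6 15-16 | J3 16-17 | J5 17-18 | J6 18-19 | J7 19-20 | J3 20-21 | J5 21-22 | J6 22-23 | J7 23-24 | J3 24-25 | J5 25-26 | J6 26-27 | J7 27-28 | J3 28-29 | J5 29-30 | J6 30-31 | J3 31-32 | J5 32-33 | J6 33-34 | J5 34-35 | J6 35-36 | J5 36-37 | J6 37-38 | J5 38-39 | J6 39-40 | J5 40-41 | J6 41-42 | J5 42-44 |
Completion: J1=10  J2=15  J3=32  J4=13  J5=44  J6=42  J7=28
Turnaround (C−A): J1=8  J2=7  J3=22  J4=3  J5=33  J6=30  J7=11
Waiting = turnaround − burst: J1=1, J2=4, J3=16, J4=2, J5=21, J6=20, J7=8
Total waiting = 1 + 4 + 16 + 2 + 21 + 20 + 8 = 72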